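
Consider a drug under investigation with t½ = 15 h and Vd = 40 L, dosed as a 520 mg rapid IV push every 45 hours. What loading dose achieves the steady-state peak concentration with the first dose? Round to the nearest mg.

f = (1/2)^(45/15) ≈ 0.125000; accumulation ratio R = 1/(1−f) ≈ 1.14286.
Loading dose to hit Cmax,ss on first dose: D_load = D_maint·R ≈ 520 × 1.14286 ≈ 594.29 mg.

594 mg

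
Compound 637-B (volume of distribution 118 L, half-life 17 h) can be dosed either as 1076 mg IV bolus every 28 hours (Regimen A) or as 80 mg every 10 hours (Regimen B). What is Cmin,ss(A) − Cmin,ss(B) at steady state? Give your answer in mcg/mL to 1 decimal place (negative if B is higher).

2.9 mcg/mL

Regimen A: f = (1/2)^(28/17) ≈ 0.3193; Cmin,ss = (1076/118)·f/(1−f) ≈ 4.277 mcg/mL.
Regimen B: f = (1/2)^(10/17) ≈ 0.6652; Cmin,ss = (80/118)·f/(1−f) ≈ 1.347 mcg/mL.
Difference ≈ 4.277 − 1.347 ≈ 2.930 mcg/mL.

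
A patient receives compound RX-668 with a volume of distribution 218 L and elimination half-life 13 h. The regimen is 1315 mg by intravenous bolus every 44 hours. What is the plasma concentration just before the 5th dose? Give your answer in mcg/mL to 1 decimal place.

0.6 mcg/mL

f = (1/2)^(τ/t½) = (1/2)^(44/13) ≈ 0.0957.
C₀ = D/Vd = 1315/218 ≈ 6.032 mcg/mL.
Before the 5th dose, 4 doses have been given. Superposition: Cmin = C₀·(f + f² + … + f^4).
≈ 6.032 × (0.0957 + 0.0092 + 0.0009 + 0.0001) ≈ 6.032 × 0.1059 ≈ 0.639 mcg/mL.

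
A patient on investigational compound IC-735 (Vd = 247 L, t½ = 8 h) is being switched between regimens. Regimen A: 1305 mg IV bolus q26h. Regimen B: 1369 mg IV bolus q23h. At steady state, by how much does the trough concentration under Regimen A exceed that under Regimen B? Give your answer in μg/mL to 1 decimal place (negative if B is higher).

-0.3 μg/mL

Regimen A: f = (1/2)^(26/8) ≈ 0.1051; Cmin,ss = (1305/247)·f/(1−f) ≈ 0.620 μg/mL.
Regimen B: f = (1/2)^(23/8) ≈ 0.1363; Cmin,ss = (1369/247)·f/(1−f) ≈ 0.875 μg/mL.
Difference ≈ 0.620 − 0.875 ≈ -0.255 μg/mL.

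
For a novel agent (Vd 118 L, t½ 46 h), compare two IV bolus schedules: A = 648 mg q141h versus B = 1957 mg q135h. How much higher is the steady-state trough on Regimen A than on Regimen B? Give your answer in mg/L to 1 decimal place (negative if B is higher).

Regimen A: f = (1/2)^(141/46) ≈ 0.1195; Cmin,ss = (648/118)·f/(1−f) ≈ 0.745 mg/L.
Regimen B: f = (1/2)^(135/46) ≈ 0.1308; Cmin,ss = (1957/118)·f/(1−f) ≈ 2.496 mg/L.
Difference ≈ 0.745 − 2.496 ≈ -1.751 mg/L.

-1.8 mg/L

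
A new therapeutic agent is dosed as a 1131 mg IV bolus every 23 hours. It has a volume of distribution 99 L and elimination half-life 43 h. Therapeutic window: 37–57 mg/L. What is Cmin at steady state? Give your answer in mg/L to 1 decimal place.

25.5 mg/L

Over one 23-h interval, 23/43 ≈ 0.53488 half-lives elapse, leaving f ≈ 0.6902 of each dose.
Accumulation ratio R = 1/(1 − f) ≈ 1/0.3098 ≈ 3.2279.
Single-dose peak C₀ = D/Vd = 1131/99 ≈ 11.424 mg/L.
Cmax,ss = C₀/(1 − f) ≈ 11.424/0.3098 ≈ 36.875 mg/L.
One interval later, Cmin,ss = Cmax,ss·e^(−kτ) ≈ 36.875 × 0.6902 ≈ 25.451 mg/L.
Trough 25.5 mg/L vs MEC 37 mg/L: subtherapeutic.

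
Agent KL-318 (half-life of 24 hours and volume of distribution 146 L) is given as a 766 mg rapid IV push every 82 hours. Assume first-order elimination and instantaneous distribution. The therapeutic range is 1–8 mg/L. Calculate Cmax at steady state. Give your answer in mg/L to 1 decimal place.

τ/t½ = 82/24 ≈ 3.4167, so fraction remaining f = (1/2)^(82/24) ≈ 0.0936.
At steady state, accumulation factor R = 1/(1 − e^(−kτ)) ≈ 1.1033.
Single-dose peak C₀ = D/Vd = 766/146 ≈ 5.247 mg/L.
Steady-state peak Cmax,ss = C₀·R ≈ 5.247 × 1.1033 ≈ 5.789 mg/L.
Peak 5.8 mg/L vs MTC 8 mg/L: below toxic threshold.

5.8 mg/L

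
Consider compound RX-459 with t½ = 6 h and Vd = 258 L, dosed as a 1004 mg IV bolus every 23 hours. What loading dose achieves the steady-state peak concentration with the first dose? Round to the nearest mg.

1080 mg

f = (1/2)^(23/6) ≈ 0.070154; accumulation ratio R = 1/(1−f) ≈ 1.07545.
Loading dose to hit Cmax,ss on first dose: D_load = D_maint·R ≈ 1004 × 1.07545 ≈ 1079.75 mg.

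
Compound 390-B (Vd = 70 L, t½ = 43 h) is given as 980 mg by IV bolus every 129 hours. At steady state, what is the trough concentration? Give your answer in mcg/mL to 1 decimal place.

τ = 129 h = 3 half-lives, so f = (1/2)^3 = 0.125.
Accumulation ratio R = 1/(1 − f) = 1/0.875 = 8/7.
Single-dose peak C₀ = D/Vd = 980/70 = 14 mcg/mL.
Steady-state peak Cmax,ss = C₀·R = 14 × 8/7 ≈ 16.000 mcg/mL.
Steady-state trough Cmin,ss = Cmax,ss·f ≈ 16.000 × 0.125 ≈ 2.000 mcg/mL.

2.0 mcg/mL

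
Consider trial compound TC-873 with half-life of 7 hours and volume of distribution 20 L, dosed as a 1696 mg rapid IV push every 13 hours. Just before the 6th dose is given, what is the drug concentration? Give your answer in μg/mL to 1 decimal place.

f = (1/2)^(τ/t½) = (1/2)^(13/7) ≈ 0.2760.
C₀ = D/Vd = 1696/20 ≈ 84.800 μg/mL.
Before the 6th dose, 5 doses have been given. Superposition: Cmin = C₀·(f + f² + … + f^5).
≈ 84.800 × (0.2760 + 0.0762 + 0.0210 + 0.0058 + 0.0016) ≈ 84.800 × 0.3806 ≈ 32.275 μg/mL.

32.3 μg/mL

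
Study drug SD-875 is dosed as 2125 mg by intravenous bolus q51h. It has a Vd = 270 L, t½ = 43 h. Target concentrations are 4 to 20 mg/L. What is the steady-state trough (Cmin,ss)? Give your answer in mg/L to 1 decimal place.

Over one 51-h interval, 51/43 ≈ 1.186 half-lives elapse, leaving f ≈ 0.4395 of each dose.
Each bolus raises the concentration by D/Vd = 2125/270 ≈ 7.870 mg/L.
Steady-state trough Cmin,ss = C₀·f/(1−f) ≈ 7.870 × 0.4395/0.5605 ≈ 6.171 mg/L.
Trough 6.2 mg/L vs MEC 4 mg/L: adequate.

6.2 mg/L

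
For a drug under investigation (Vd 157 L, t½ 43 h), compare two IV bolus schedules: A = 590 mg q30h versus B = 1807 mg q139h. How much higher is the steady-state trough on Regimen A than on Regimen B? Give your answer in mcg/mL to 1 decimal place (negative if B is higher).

Regimen A: f = (1/2)^(30/43) ≈ 0.6166; Cmin,ss = (590/157)·f/(1−f) ≈ 6.044 mcg/mL.
Regimen B: f = (1/2)^(139/43) ≈ 0.1064; Cmin,ss = (1807/157)·f/(1−f) ≈ 1.370 mcg/mL.
Difference ≈ 6.044 − 1.370 ≈ 4.674 mcg/mL.

4.7 mcg/mL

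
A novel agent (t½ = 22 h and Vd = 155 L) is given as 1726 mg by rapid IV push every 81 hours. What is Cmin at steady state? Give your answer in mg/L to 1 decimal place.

τ/t½ = 81/22 ≈ 3.6818, so fraction remaining f = (1/2)^(81/22) ≈ 0.0779.
At steady state, accumulation factor R = 1/(1 − e^(−kτ)) ≈ 1.0845.
Single-dose peak C₀ = D/Vd = 1726/155 ≈ 11.135 mg/L.
Cmax,ss = C₀/(1 − f) ≈ 11.135/0.9221 ≈ 12.076 mg/L.
Steady-state trough Cmin,ss = Cmax,ss·f ≈ 12.076 × 0.0779 ≈ 0.941 mg/L.

0.9 mg/L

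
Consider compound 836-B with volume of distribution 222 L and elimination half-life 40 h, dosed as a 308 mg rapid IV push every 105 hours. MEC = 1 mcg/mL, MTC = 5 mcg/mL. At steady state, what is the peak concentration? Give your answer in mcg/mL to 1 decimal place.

k = ln2/t½ = ln2/40 ≈ 0.017329 h⁻¹; fraction remaining f = e^(−kτ) = e^(−0.017329×105) ≈ 0.1621.
At steady state, accumulation factor R = 1/(1 − e^(−kτ)) ≈ 1.1935.
Single-dose peak C₀ = D/Vd = 308/222 ≈ 1.387 mcg/mL.
Cmax,ss = C₀/(1 − f) ≈ 1.387/0.8379 ≈ 1.655 mcg/mL.
Peak 1.7 mcg/mL vs MTC 5 mcg/mL: below toxic threshold.

1.7 mcg/mL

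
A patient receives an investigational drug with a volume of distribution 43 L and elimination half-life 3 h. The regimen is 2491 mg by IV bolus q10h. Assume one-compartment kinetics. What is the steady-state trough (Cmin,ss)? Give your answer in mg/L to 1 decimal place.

6.4 mg/L

Over one 10-h interval, 10/3 ≈ 3.3333 half-lives elapse, leaving f ≈ 0.0992 of each dose.
Single-dose peak C₀ = D/Vd = 2491/43 ≈ 57.930 mg/L.
Steady-state trough Cmin,ss = C₀·f/(1−f) ≈ 57.930 × 0.0992/0.9008 ≈ 6.380 mg/L.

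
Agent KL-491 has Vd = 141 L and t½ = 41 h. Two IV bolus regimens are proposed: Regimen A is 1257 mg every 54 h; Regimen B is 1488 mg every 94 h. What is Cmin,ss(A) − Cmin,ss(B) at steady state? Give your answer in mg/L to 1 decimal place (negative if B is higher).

Regimen A: f = (1/2)^(54/41) ≈ 0.4013; Cmin,ss = (1257/141)·f/(1−f) ≈ 5.976 mg/L.
Regimen B: f = (1/2)^(94/41) ≈ 0.2041; Cmin,ss = (1488/141)·f/(1−f) ≈ 2.706 mg/L.
Difference ≈ 5.976 − 2.706 ≈ 3.270 mg/L.

3.3 mg/L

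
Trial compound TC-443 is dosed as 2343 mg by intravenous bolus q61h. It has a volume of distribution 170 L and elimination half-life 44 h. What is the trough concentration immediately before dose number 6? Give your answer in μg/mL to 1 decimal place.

f = (1/2)^(τ/t½) = (1/2)^(61/44) ≈ 0.3825.
C₀ = D/Vd = 2343/170 ≈ 13.782 μg/mL.
Before the 6th dose, 5 doses have been given. Superposition: Cmin = C₀·(f + f² + … + f^5).
≈ 13.782 × (0.3825 + 0.1463 + 0.0560 + 0.0214 + 0.0082) ≈ 13.782 × 0.6144 ≈ 8.468 μg/mL.

8.5 μg/mL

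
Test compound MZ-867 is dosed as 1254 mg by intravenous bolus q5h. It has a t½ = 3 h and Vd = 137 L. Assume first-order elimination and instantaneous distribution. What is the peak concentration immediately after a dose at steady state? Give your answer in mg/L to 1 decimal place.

13.4 mg/L

Over one 5-h interval, 5/3 ≈ 1.6667 half-lives elapse, leaving f ≈ 0.3150 of each dose.
At steady state, accumulation factor R = 1/(1 − e^(−kτ)) ≈ 1.4599.
Single-dose peak C₀ = D/Vd = 1254/137 ≈ 9.153 mg/L.
Steady-state peak Cmax,ss = C₀·R ≈ 9.153 × 1.4599 ≈ 13.362 mg/L.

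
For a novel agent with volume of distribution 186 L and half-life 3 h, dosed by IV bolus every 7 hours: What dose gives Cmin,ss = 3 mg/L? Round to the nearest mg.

2254 mg

τ/t½ = 7/3 ≈ 2.3333, so f = (1/2)^(7/3) ≈ 0.198425.
Cmin,ss = (D/Vd)·f/(1−f), so D = Cmin,ss·Vd·(1−f)/f.
D = 3 × 186 × (1−f)/f ≈ 3 × 186 × 4.03969 ≈ 2254.15 mg.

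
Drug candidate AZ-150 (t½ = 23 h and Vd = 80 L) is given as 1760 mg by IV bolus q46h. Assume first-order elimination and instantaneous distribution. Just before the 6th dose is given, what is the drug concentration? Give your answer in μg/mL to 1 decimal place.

f = (1/2)^(τ/t½) = (1/2)^(46/23) ≈ 0.2500.
C₀ = D/Vd = 1760/80 ≈ 22.000 μg/mL.
Before the 6th dose, 5 doses have been given. Superposition: Cmin = C₀·(f + f² + … + f^5).
≈ 22.000 × (0.2500 + 0.0625 + 0.0156 + 0.0039 + 0.0010) ≈ 22.000 × 0.3330 ≈ 7.326 μg/mL.

7.3 μg/mL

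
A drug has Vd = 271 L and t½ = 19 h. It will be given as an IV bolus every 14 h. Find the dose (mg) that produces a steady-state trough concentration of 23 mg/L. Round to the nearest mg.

4154 mg

τ/t½ = 14/19 ≈ 0.73684, so f = (1/2)^(14/19) ≈ 0.600051.
Cmin,ss = (D/Vd)·f/(1−f), so D = Cmin,ss·Vd·(1−f)/f.
D = 23 × 271 × (1−f)/f ≈ 23 × 271 × 0.66653 ≈ 4154.48 mg.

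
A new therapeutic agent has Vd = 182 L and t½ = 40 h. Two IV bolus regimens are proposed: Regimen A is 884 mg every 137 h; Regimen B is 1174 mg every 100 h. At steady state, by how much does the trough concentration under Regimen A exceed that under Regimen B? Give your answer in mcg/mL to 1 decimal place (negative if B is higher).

Regimen A: f = (1/2)^(137/40) ≈ 0.0931; Cmin,ss = (884/182)·f/(1−f) ≈ 0.499 mcg/mL.
Regimen B: f = (1/2)^(100/40) ≈ 0.1768; Cmin,ss = (1174/182)·f/(1−f) ≈ 1.385 mcg/mL.
Difference ≈ 0.499 − 1.385 ≈ -0.886 mcg/mL.

-0.9 mcg/mL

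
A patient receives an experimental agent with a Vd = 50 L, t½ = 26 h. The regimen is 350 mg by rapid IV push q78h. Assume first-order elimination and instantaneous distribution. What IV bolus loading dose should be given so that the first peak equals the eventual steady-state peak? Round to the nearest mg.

400 mg

f = (1/2)^(78/26) ≈ 0.125000; accumulation ratio R = 1/(1−f) ≈ 1.14286.
Loading dose to hit Cmax,ss on first dose: D_load = D_maint·R ≈ 350 × 1.14286 ≈ 400.00 mg.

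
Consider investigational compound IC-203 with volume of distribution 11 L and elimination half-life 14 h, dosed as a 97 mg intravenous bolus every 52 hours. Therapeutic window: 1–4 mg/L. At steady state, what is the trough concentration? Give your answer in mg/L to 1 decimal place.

0.7 mg/L

τ/t½ = 52/14 ≈ 3.7143, so fraction remaining f = (1/2)^(52/14) ≈ 0.0762.
Accumulation ratio R = 1/(1 − f) ≈ 1/0.9238 ≈ 1.0825.
Each bolus raises the concentration by D/Vd = 97/11 ≈ 8.818 mg/L.
Steady-state peak Cmax,ss = C₀·R ≈ 8.818 × 1.0825 ≈ 9.545 mg/L.
One interval later, Cmin,ss = Cmax,ss·e^(−kτ) ≈ 9.545 × 0.0762 ≈ 0.727 mg/L.
Trough 0.7 mg/L vs MEC 1 mg/L: subtherapeutic.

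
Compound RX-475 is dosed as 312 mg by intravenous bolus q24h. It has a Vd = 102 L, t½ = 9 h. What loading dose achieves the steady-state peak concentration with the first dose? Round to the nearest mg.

f = (1/2)^(24/9) ≈ 0.157490; accumulation ratio R = 1/(1−f) ≈ 1.18693.
Loading dose to hit Cmax,ss on first dose: D_load = D_maint·R ≈ 312 × 1.18693 ≈ 370.32 mg.

370 mg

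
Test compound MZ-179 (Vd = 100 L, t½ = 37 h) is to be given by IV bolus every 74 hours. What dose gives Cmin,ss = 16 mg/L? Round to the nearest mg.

4800 mg

τ/t½ = 74/37 ≈ 2, so f = (1/2)^(74/37) ≈ 0.250000.
Cmin,ss = (D/Vd)·f/(1−f), so D = Cmin,ss·Vd·(1−f)/f.
D = 16 × 100 × (1−f)/f ≈ 16 × 100 × 3.00000 ≈ 4800.00 mg.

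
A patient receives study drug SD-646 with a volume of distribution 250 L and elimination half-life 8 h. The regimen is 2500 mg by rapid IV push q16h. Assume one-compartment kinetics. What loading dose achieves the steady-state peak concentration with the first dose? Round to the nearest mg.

f = (1/2)^(16/8) ≈ 0.250000; accumulation ratio R = 1/(1−f) ≈ 1.33333.
Loading dose to hit Cmax,ss on first dose: D_load = D_maint·R ≈ 2500 × 1.33333 ≈ 3333.32 mg.

3333 mg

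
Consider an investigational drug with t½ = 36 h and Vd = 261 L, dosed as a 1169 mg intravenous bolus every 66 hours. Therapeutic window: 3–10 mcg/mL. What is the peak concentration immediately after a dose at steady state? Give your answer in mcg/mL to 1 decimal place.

6.2 mcg/mL

τ/t½ = 66/36 ≈ 1.8333, so fraction remaining f = (1/2)^(66/36) ≈ 0.2806.
Accumulation ratio R = 1/(1 − f) ≈ 1/0.7194 ≈ 1.3900.
Single-dose peak C₀ = D/Vd = 1169/261 ≈ 4.479 mcg/mL.
Steady-state peak Cmax,ss = C₀·R ≈ 4.479 × 1.3900 ≈ 6.226 mcg/mL.
Peak 6.2 mcg/mL vs MTC 10 mcg/mL: below toxic threshold.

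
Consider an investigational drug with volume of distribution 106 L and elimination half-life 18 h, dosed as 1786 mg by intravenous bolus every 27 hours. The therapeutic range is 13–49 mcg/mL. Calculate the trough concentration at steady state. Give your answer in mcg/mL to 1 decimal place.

9.2 mcg/mL

τ/t½ = 27/18 ≈ 1.5, so fraction remaining f = (1/2)^(27/18) ≈ 0.3536.
At steady state, accumulation factor R = 1/(1 − e^(−kτ)) ≈ 1.5470.
Each bolus raises the concentration by D/Vd = 1786/106 ≈ 16.849 mcg/mL.
Cmax,ss = C₀/(1 − f) ≈ 16.849/0.6464 ≈ 26.066 mcg/mL.
Steady-state trough Cmin,ss = Cmax,ss·f ≈ 26.066 × 0.3536 ≈ 9.217 mcg/mL.
Trough 9.2 mcg/mL vs MEC 13 mcg/mL: subtherapeutic.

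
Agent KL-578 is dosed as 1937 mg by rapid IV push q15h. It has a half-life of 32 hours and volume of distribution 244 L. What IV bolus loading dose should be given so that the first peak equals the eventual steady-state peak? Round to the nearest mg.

f = (1/2)^(15/32) ≈ 0.722590; accumulation ratio R = 1/(1−f) ≈ 3.60477.
Loading dose to hit Cmax,ss on first dose: D_load = D_maint·R ≈ 1937 × 3.60477 ≈ 6982.44 mg.

6982 mg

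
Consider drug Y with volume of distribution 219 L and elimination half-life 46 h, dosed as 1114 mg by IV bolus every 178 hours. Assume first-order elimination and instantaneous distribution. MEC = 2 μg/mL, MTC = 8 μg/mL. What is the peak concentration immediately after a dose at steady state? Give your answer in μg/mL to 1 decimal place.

τ/t½ = 178/46 ≈ 3.8696, so fraction remaining f = (1/2)^(178/46) ≈ 0.0684.
Accumulation ratio R = 1/(1 − f) ≈ 1/0.9316 ≈ 1.0734.
Single-dose peak C₀ = D/Vd = 1114/219 ≈ 5.087 μg/mL.
Steady-state peak Cmax,ss = C₀·R ≈ 5.087 × 1.0734 ≈ 5.460 μg/mL.
Peak 5.5 μg/mL vs MTC 8 μg/mL: below toxic threshold.

5.5 μg/mL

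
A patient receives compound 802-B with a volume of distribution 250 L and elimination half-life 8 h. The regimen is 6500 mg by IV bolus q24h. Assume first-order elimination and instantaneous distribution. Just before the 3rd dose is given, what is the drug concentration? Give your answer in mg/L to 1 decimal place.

3.7 mg/L

f = (1/2)^(τ/t½) = (1/2)^(24/8) ≈ 0.1250.
C₀ = D/Vd = 6500/250 ≈ 26.000 mg/L.
Before the 3rd dose, 2 doses have been given. Superposition: Cmin = C₀·(f + f²).
≈ 26.000 × (0.1250 + 0.0156) ≈ 26.000 × 0.1406 ≈ 3.656 mg/L.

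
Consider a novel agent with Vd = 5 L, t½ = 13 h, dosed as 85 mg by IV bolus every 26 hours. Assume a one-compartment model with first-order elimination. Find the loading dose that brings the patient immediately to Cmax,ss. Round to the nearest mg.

f = (1/2)^(26/13) ≈ 0.250000; accumulation ratio R = 1/(1−f) ≈ 1.33333.
Loading dose to hit Cmax,ss on first dose: D_load = D_maint·R ≈ 85 × 1.33333 ≈ 113.33 mg.

113 mg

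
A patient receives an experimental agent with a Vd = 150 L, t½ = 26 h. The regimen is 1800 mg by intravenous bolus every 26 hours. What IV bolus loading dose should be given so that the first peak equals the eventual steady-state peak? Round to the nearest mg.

f = (1/2)^(26/26) ≈ 0.500000; accumulation ratio R = 1/(1−f) ≈ 2.00000.
Loading dose to hit Cmax,ss on first dose: D_load = D_maint·R ≈ 1800 × 2.00000 ≈ 3600.00 mg.

3600 mg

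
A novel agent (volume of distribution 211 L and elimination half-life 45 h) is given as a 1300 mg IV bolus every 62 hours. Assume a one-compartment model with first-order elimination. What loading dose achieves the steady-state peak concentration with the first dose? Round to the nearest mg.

f = (1/2)^(62/45) ≈ 0.384811; accumulation ratio R = 1/(1−f) ≈ 1.62552.
Loading dose to hit Cmax,ss on first dose: D_load = D_maint·R ≈ 1300 × 1.62552 ≈ 2113.18 mg.

2113 mg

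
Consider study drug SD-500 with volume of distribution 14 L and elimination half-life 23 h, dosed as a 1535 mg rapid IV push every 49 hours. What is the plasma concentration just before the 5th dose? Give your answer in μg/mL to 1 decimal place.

f = (1/2)^(τ/t½) = (1/2)^(49/23) ≈ 0.2284.
C₀ = D/Vd = 1535/14 ≈ 109.643 μg/mL.
Before the 5th dose, 4 doses have been given. Superposition: Cmin = C₀·(f + f² + … + f^4).
≈ 109.643 × (0.2284 + 0.0522 + 0.0119 + 0.0027) ≈ 109.643 × 0.2952 ≈ 32.367 μg/mL.

32.4 μg/mL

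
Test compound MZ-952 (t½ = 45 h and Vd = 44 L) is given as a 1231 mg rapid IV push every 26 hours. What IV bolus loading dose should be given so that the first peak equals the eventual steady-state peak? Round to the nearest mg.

3730 mg

f = (1/2)^(26/45) ≈ 0.669995; accumulation ratio R = 1/(1−f) ≈ 3.03026.
Loading dose to hit Cmax,ss on first dose: D_load = D_maint·R ≈ 1231 × 3.03026 ≈ 3730.25 mg.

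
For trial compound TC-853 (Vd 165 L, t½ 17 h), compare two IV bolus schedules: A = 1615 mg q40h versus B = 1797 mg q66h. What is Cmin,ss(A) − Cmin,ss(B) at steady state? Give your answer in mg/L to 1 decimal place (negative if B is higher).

1.6 mg/L

Regimen A: f = (1/2)^(40/17) ≈ 0.1957; Cmin,ss = (1615/165)·f/(1−f) ≈ 2.382 mg/L.
Regimen B: f = (1/2)^(66/17) ≈ 0.0678; Cmin,ss = (1797/165)·f/(1−f) ≈ 0.792 mg/L.
Difference ≈ 2.382 − 0.792 ≈ 1.590 mg/L.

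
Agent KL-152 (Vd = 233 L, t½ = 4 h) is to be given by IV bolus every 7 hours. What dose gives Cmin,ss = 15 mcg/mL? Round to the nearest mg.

τ/t½ = 7/4 ≈ 1.75, so f = (1/2)^(7/4) ≈ 0.297302.
Cmin,ss = (D/Vd)·f/(1−f), so D = Cmin,ss·Vd·(1−f)/f.
D = 15 × 233 × (1−f)/f ≈ 15 × 233 × 2.36358 ≈ 8260.71 mg.

8261 mg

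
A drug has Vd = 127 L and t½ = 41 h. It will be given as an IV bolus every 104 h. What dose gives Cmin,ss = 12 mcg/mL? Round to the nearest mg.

7318 mg

τ/t½ = 104/41 ≈ 2.5366, so f = (1/2)^(104/41) ≈ 0.172350.
Cmin,ss = (D/Vd)·f/(1−f), so D = Cmin,ss·Vd·(1−f)/f.
D = 12 × 127 × (1−f)/f ≈ 12 × 127 × 4.80215 ≈ 7318.48 mg.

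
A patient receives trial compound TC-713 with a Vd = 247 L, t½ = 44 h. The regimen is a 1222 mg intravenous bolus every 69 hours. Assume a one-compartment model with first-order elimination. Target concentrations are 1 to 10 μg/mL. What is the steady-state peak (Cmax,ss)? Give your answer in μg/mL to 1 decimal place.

7.5 μg/mL

τ/t½ = 69/44 ≈ 1.5682, so fraction remaining f = (1/2)^(69/44) ≈ 0.3372.
At steady state, accumulation factor R = 1/(1 − e^(−kτ)) ≈ 1.5088.
Single-dose peak C₀ = D/Vd = 1222/247 ≈ 4.947 μg/mL.
Steady-state peak Cmax,ss = C₀·R ≈ 4.947 × 1.5088 ≈ 7.464 μg/mL.
Peak 7.5 μg/mL vs MTC 10 μg/mL: below toxic threshold.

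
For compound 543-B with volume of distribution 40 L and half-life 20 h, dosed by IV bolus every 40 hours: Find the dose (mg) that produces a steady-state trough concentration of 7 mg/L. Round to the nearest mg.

τ/t½ = 40/20 ≈ 2, so f = (1/2)^(40/20) ≈ 0.250000.
Cmin,ss = (D/Vd)·f/(1−f), so D = Cmin,ss·Vd·(1−f)/f.
D = 7 × 40 × (1−f)/f ≈ 7 × 40 × 3.00000 ≈ 840.00 mg.

840 mg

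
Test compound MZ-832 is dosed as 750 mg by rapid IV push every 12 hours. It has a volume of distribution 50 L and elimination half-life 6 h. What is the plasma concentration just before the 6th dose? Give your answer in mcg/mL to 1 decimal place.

5.0 mcg/mL

f = (1/2)^(τ/t½) = (1/2)^(12/6) ≈ 0.2500.
C₀ = D/Vd = 750/50 ≈ 15.000 mcg/mL.
Before the 6th dose, 5 doses have been given. Superposition: Cmin = C₀·(f + f² + … + f^5).
≈ 15.000 × (0.2500 + 0.0625 + 0.0156 + 0.0039 + 0.0010) ≈ 15.000 × 0.3330 ≈ 4.995 mcg/mL.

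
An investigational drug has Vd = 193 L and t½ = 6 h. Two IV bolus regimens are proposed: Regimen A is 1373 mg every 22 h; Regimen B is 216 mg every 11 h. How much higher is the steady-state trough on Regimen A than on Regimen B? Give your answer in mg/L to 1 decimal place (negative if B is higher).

Regimen A: f = (1/2)^(22/6) ≈ 0.0787; Cmin,ss = (1373/193)·f/(1−f) ≈ 0.608 mg/L.
Regimen B: f = (1/2)^(11/6) ≈ 0.2806; Cmin,ss = (216/193)·f/(1−f) ≈ 0.437 mg/L.
Difference ≈ 0.608 − 0.437 ≈ 0.171 mg/L.

0.2 mg/L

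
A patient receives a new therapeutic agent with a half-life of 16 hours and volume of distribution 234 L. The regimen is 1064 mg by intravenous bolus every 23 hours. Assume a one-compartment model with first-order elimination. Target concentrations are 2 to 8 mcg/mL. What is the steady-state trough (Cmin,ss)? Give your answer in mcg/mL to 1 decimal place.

2.7 mcg/mL

τ/t½ = 23/16 ≈ 1.4375, so fraction remaining f = (1/2)^(23/16) ≈ 0.3692.
Accumulation ratio R = 1/(1 − f) ≈ 1/0.6308 ≈ 1.5853.
Single-dose peak C₀ = D/Vd = 1064/234 ≈ 4.547 mcg/mL.
Cmax,ss = C₀/(1 − f) ≈ 4.547/0.6308 ≈ 7.208 mcg/mL.
One interval later, Cmin,ss = Cmax,ss·e^(−kτ) ≈ 7.208 × 0.3692 ≈ 2.661 mcg/mL.
Trough 2.7 mcg/mL vs MEC 2 mcg/mL: adequate.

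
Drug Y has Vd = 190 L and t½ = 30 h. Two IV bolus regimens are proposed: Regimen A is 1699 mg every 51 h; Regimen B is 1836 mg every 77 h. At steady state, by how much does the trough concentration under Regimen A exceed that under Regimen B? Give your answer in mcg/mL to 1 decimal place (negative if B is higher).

2.0 mcg/mL

Regimen A: f = (1/2)^(51/30) ≈ 0.3078; Cmin,ss = (1699/190)·f/(1−f) ≈ 3.976 mcg/mL.
Regimen B: f = (1/2)^(77/30) ≈ 0.1688; Cmin,ss = (1836/190)·f/(1−f) ≈ 1.962 mcg/mL.
Difference ≈ 3.976 − 1.962 ≈ 2.014 mcg/mL.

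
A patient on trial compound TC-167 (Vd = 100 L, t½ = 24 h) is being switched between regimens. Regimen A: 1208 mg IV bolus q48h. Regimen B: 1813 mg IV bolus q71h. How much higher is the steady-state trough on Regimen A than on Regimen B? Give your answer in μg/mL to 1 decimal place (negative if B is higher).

1.3 μg/mL

Regimen A: f = (1/2)^(48/24) ≈ 0.2500; Cmin,ss = (1208/100)·f/(1−f) ≈ 4.027 μg/mL.
Regimen B: f = (1/2)^(71/24) ≈ 0.1287; Cmin,ss = (1813/100)·f/(1−f) ≈ 2.678 μg/mL.
Difference ≈ 4.027 − 2.678 ≈ 1.349 μg/mL.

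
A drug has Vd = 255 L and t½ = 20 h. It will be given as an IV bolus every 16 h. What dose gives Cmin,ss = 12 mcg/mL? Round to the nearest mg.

τ/t½ = 16/20 ≈ 0.8, so f = (1/2)^(16/20) ≈ 0.574349.
Cmin,ss = (D/Vd)·f/(1−f), so D = Cmin,ss·Vd·(1−f)/f.
D = 12 × 255 × (1−f)/f ≈ 12 × 255 × 0.74110 ≈ 2267.77 mg.

2268 mg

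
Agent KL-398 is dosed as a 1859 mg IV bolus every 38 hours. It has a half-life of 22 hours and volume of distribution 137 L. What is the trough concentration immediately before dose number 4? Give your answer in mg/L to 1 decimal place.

5.7 mg/L

f = (1/2)^(τ/t½) = (1/2)^(38/22) ≈ 0.3020.
C₀ = D/Vd = 1859/137 ≈ 13.569 mg/L.
Before the 4th dose, 3 doses have been given. Superposition: Cmin = C₀·(f + f² + … + f^3).
≈ 13.569 × (0.3020 + 0.0912 + 0.0275) ≈ 13.569 × 0.4207 ≈ 5.708 mg/L.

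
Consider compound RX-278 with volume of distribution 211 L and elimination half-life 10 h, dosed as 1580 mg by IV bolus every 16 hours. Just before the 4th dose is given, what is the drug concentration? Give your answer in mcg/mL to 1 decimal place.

3.6 mcg/mL

f = (1/2)^(τ/t½) = (1/2)^(16/10) ≈ 0.3299.
C₀ = D/Vd = 1580/211 ≈ 7.488 mcg/mL.
Before the 4th dose, 3 doses have been given. Superposition: Cmin = C₀·(f + f² + … + f^3).
≈ 7.488 × (0.3299 + 0.1088 + 0.0359) ≈ 7.488 × 0.4746 ≈ 3.554 mcg/mL.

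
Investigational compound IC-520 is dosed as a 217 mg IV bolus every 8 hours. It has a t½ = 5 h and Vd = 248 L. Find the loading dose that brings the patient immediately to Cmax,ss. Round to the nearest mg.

f = (1/2)^(8/5) ≈ 0.329877; accumulation ratio R = 1/(1−f) ≈ 1.49226.
Loading dose to hit Cmax,ss on first dose: D_load = D_maint·R ≈ 217 × 1.49226 ≈ 323.82 mg.

324 mg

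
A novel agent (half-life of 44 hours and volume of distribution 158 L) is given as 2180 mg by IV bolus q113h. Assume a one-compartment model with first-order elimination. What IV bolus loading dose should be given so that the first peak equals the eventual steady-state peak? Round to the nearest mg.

2622 mg

f = (1/2)^(113/44) ≈ 0.168617; accumulation ratio R = 1/(1−f) ≈ 1.20282.
Loading dose to hit Cmax,ss on first dose: D_load = D_maint·R ≈ 2180 × 1.20282 ≈ 2622.15 mg.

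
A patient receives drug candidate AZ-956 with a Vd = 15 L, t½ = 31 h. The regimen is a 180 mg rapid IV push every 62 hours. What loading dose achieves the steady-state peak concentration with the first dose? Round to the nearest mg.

240 mg

f = (1/2)^(62/31) ≈ 0.250000; accumulation ratio R = 1/(1−f) ≈ 1.33333.
Loading dose to hit Cmax,ss on first dose: D_load = D_maint·R ≈ 180 × 1.33333 ≈ 240.00 mg.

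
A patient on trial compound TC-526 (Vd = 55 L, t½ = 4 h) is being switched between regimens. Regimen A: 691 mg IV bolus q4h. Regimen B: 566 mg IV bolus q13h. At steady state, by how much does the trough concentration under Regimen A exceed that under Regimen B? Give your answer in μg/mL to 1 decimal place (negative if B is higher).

11.4 μg/mL

Regimen A: f = (1/2)^(4/4) ≈ 0.5000; Cmin,ss = (691/55)·f/(1−f) ≈ 12.564 μg/mL.
Regimen B: f = (1/2)^(13/4) ≈ 0.1051; Cmin,ss = (566/55)·f/(1−f) ≈ 1.209 μg/mL.
Difference ≈ 12.564 − 1.209 ≈ 11.355 μg/mL.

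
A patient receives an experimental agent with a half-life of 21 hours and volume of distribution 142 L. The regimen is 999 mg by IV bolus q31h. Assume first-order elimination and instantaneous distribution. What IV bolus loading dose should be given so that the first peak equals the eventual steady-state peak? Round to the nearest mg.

f = (1/2)^(31/21) ≈ 0.359437; accumulation ratio R = 1/(1−f) ≈ 1.56113.
Loading dose to hit Cmax,ss on first dose: D_load = D_maint·R ≈ 999 × 1.56113 ≈ 1559.57 mg.

1560 mg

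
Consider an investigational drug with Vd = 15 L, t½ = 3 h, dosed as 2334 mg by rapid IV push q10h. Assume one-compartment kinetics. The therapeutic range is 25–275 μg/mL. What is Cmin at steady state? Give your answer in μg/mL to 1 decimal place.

17.1 μg/mL

k = ln2/t½ = ln2/3 ≈ 0.231049 h⁻¹; fraction remaining f = e^(−kτ) = e^(−0.231049×10) ≈ 0.0992.
Accumulation ratio R = 1/(1 − f) ≈ 1/0.9008 ≈ 1.1101.
Single-dose peak C₀ = D/Vd = 2334/15 ≈ 155.600 μg/mL.
Cmax,ss = C₀/(1 − f) ≈ 155.600/0.9008 ≈ 172.735 μg/mL.
One interval later, Cmin,ss = Cmax,ss·e^(−kτ) ≈ 172.735 × 0.0992 ≈ 17.135 μg/mL.
Trough 17.1 μg/mL vs MEC 25 μg/mL: subtherapeutic.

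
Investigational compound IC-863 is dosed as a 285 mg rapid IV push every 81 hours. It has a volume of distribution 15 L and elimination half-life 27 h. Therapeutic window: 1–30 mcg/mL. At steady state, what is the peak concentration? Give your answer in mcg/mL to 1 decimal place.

21.7 mcg/mL

The dosing interval is 3 half-lives, so f = 2^(−3) = 0.125.
Accumulation ratio R = 1/(1 − f) = 1/0.875 = 8/7.
Single-dose peak C₀ = D/Vd = 285/15 = 19 mcg/mL.
Steady-state peak Cmax,ss = C₀·R = 19 × 8/7 ≈ 21.714 mcg/mL.
Peak 21.7 mcg/mL vs MTC 30 mcg/mL: below toxic threshold.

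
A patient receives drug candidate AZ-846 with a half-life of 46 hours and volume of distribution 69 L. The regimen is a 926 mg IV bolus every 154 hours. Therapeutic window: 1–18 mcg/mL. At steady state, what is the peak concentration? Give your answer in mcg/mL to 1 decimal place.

k = ln2/t½ = ln2/46 ≈ 0.015068 h⁻¹; fraction remaining f = e^(−kτ) = e^(−0.015068×154) ≈ 0.0982.
Accumulation ratio R = 1/(1 − f) ≈ 1/0.9018 ≈ 1.1089.
Single-dose peak C₀ = D/Vd = 926/69 ≈ 13.420 mcg/mL.
Steady-state peak Cmax,ss = C₀·R ≈ 13.420 × 1.1089 ≈ 14.881 mcg/mL.
Peak 14.9 mcg/mL vs MTC 18 mcg/mL: below toxic threshold.

14.9 mcg/mL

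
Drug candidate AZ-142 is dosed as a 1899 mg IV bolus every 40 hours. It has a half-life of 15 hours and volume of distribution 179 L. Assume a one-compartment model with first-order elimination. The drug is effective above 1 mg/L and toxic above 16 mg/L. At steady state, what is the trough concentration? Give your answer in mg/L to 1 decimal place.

Over one 40-h interval, 40/15 ≈ 2.6667 half-lives elapse, leaving f ≈ 0.1575 of each dose.
Each bolus raises the concentration by D/Vd = 1899/179 ≈ 10.609 mg/L.
Steady-state trough Cmin,ss = C₀·f/(1−f) ≈ 10.609 × 0.1575/0.8425 ≈ 1.983 mg/L.
Trough 2.0 mg/L vs MEC 1 mg/L: adequate.

2.0 mg/L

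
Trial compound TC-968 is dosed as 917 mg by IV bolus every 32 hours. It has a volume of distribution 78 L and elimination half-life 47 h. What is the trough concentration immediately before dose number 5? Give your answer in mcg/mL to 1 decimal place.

16.5 mcg/mL

f = (1/2)^(τ/t½) = (1/2)^(32/47) ≈ 0.6238.
C₀ = D/Vd = 917/78 ≈ 11.756 mcg/mL.
Before the 5th dose, 4 doses have been given. Superposition: Cmin = C₀·(f + f² + … + f^4).
≈ 11.756 × (0.6238 + 0.3891 + 0.2427 + 0.1514) ≈ 11.756 × 1.4070 ≈ 16.541 mcg/mL.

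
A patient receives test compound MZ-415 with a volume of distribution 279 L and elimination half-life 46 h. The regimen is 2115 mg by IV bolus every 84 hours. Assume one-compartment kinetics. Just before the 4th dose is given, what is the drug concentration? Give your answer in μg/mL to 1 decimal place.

2.9 μg/mL

f = (1/2)^(τ/t½) = (1/2)^(84/46) ≈ 0.2820.
C₀ = D/Vd = 2115/279 ≈ 7.581 μg/mL.
Before the 4th dose, 3 doses have been given. Superposition: Cmin = C₀·(f + f² + … + f^3).
≈ 7.581 × (0.2820 + 0.0795 + 0.0224) ≈ 7.581 × 0.3839 ≈ 2.910 μg/mL.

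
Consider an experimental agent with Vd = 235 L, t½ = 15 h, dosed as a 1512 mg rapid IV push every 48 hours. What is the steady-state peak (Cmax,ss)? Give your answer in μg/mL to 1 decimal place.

7.2 μg/mL

k = ln2/t½ = ln2/15 ≈ 0.046210 h⁻¹; fraction remaining f = e^(−kτ) = e^(−0.046210×48) ≈ 0.1088.
At steady state, accumulation factor R = 1/(1 − e^(−kτ)) ≈ 1.1221.
Each bolus raises the concentration by D/Vd = 1512/235 ≈ 6.434 μg/mL.
Steady-state peak Cmax,ss = C₀·R ≈ 6.434 × 1.1221 ≈ 7.220 μg/mL.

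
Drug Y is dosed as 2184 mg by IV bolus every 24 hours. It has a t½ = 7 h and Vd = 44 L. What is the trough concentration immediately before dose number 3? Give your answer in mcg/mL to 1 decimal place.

5.0 mcg/mL

f = (1/2)^(τ/t½) = (1/2)^(24/7) ≈ 0.0929.
C₀ = D/Vd = 2184/44 ≈ 49.636 mcg/mL.
Before the 3rd dose, 2 doses have been given. Superposition: Cmin = C₀·(f + f²).
≈ 49.636 × (0.0929 + 0.0086) ≈ 49.636 × 0.1015 ≈ 5.038 mcg/mL.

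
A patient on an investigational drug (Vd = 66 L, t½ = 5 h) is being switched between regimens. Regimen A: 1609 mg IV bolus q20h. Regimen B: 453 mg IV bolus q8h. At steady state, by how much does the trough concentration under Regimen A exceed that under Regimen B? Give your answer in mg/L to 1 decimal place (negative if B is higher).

Regimen A: f = (1/2)^(20/5) ≈ 0.0625; Cmin,ss = (1609/66)·f/(1−f) ≈ 1.625 mg/L.
Regimen B: f = (1/2)^(8/5) ≈ 0.3299; Cmin,ss = (453/66)·f/(1−f) ≈ 3.379 mg/L.
Difference ≈ 1.625 − 3.379 ≈ -1.754 mg/L.

-1.8 mg/L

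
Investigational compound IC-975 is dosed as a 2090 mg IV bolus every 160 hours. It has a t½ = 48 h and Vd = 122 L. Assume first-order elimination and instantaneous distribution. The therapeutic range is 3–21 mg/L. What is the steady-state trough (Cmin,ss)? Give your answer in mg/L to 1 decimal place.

1.9 mg/L

τ/t½ = 160/48 ≈ 3.3333, so fraction remaining f = (1/2)^(160/48) ≈ 0.0992.
Single-dose peak C₀ = D/Vd = 2090/122 ≈ 17.131 mg/L.
Steady-state trough Cmin,ss = C₀·f/(1−f) ≈ 17.131 × 0.0992/0.9008 ≈ 1.887 mg/L.
Trough 1.9 mg/L vs MEC 3 mg/L: subtherapeutic.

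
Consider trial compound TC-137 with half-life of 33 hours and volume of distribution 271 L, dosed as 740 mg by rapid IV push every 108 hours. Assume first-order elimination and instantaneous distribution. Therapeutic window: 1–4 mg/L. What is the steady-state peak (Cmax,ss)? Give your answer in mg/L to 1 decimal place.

3.0 mg/L

Over one 108-h interval, 108/33 ≈ 3.2727 half-lives elapse, leaving f ≈ 0.1035 of each dose.
Accumulation ratio R = 1/(1 − f) ≈ 1/0.8965 ≈ 1.1154.
Each bolus raises the concentration by D/Vd = 740/271 ≈ 2.731 mg/L.
Steady-state peak Cmax,ss = C₀·R ≈ 2.731 × 1.1154 ≈ 3.046 mg/L.
Peak 3.0 mg/L vs MTC 4 mg/L: below toxic threshold.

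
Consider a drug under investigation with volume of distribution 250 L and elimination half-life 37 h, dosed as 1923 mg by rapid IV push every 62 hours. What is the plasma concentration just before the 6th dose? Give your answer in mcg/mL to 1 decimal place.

f = (1/2)^(τ/t½) = (1/2)^(62/37) ≈ 0.3130.
C₀ = D/Vd = 1923/250 ≈ 7.692 mcg/mL.
Before the 6th dose, 5 doses have been given. Superposition: Cmin = C₀·(f + f² + … + f^5).
≈ 7.692 × (0.3130 + 0.0980 + 0.0307 + 0.0096 + 0.0030) ≈ 7.692 × 0.4543 ≈ 3.494 mcg/mL.

3.5 mcg/mL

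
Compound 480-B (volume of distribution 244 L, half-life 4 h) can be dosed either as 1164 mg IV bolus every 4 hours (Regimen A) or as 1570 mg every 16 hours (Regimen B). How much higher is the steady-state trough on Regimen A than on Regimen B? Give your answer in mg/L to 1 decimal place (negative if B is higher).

4.3 mg/L

Regimen A: f = (1/2)^(4/4) ≈ 0.5000; Cmin,ss = (1164/244)·f/(1−f) ≈ 4.770 mg/L.
Regimen B: f = (1/2)^(16/4) ≈ 0.0625; Cmin,ss = (1570/244)·f/(1−f) ≈ 0.429 mg/L.
Difference ≈ 4.770 − 0.429 ≈ 4.341 mg/L.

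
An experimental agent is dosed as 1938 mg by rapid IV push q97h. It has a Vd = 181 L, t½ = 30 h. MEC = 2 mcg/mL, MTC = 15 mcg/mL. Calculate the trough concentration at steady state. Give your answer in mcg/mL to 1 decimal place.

τ/t½ = 97/30 ≈ 3.2333, so fraction remaining f = (1/2)^(97/30) ≈ 0.1063.
Single-dose peak C₀ = D/Vd = 1938/181 ≈ 10.707 mcg/mL.
Steady-state trough Cmin,ss = C₀·f/(1−f) ≈ 10.707 × 0.1063/0.8937 ≈ 1.274 mcg/mL.
Trough 1.3 mcg/mL vs MEC 2 mcg/mL: subtherapeutic.

1.3 mcg/mL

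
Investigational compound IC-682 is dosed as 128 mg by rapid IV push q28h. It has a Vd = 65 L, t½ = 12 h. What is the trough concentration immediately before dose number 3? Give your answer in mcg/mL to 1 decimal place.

f = (1/2)^(τ/t½) = (1/2)^(28/12) ≈ 0.1984.
C₀ = D/Vd = 128/65 ≈ 1.969 mcg/mL.
Before the 3rd dose, 2 doses have been given. Superposition: Cmin = C₀·(f + f²).
≈ 1.969 × (0.1984 + 0.0394) ≈ 1.969 × 0.2378 ≈ 0.468 mcg/mL.

0.5 mcg/mL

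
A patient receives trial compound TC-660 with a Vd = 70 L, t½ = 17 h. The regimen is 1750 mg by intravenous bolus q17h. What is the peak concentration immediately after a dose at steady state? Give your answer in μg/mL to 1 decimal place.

50.0 μg/mL

τ = 17 h = 1 half-life, so f = (1/2)^1 = 0.5.
At steady state, R = 1/(1 − 0.5) = 2/1.
Single-dose peak C₀ = D/Vd = 1750/70 = 25 μg/mL.
Steady-state peak Cmax,ss = C₀·R = 25 × 2/1 ≈ 50.000 μg/mL.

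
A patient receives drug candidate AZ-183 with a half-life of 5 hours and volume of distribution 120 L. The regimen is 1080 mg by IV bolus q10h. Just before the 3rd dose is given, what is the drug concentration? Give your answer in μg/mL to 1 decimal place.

f = (1/2)^(τ/t½) = (1/2)^(10/5) ≈ 0.2500.
C₀ = D/Vd = 1080/120 ≈ 9.000 μg/mL.
Before the 3rd dose, 2 doses have been given. Superposition: Cmin = C₀·(f + f²).
≈ 9.000 × (0.2500 + 0.0625) ≈ 9.000 × 0.3125 ≈ 2.812 μg/mL.

2.8 μg/mL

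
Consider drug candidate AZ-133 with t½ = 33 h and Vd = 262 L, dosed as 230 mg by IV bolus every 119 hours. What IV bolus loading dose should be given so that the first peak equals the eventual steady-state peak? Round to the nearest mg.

f = (1/2)^(119/33) ≈ 0.082124; accumulation ratio R = 1/(1−f) ≈ 1.08947.
Loading dose to hit Cmax,ss on first dose: D_load = D_maint·R ≈ 230 × 1.08947 ≈ 250.58 mg.

251 mg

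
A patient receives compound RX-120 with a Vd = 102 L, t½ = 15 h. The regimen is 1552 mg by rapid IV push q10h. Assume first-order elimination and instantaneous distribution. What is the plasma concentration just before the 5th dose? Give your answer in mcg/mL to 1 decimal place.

f = (1/2)^(τ/t½) = (1/2)^(10/15) ≈ 0.6300.
C₀ = D/Vd = 1552/102 ≈ 15.216 mcg/mL.
Before the 5th dose, 4 doses have been given. Superposition: Cmin = C₀·(f + f² + … + f^4).
≈ 15.216 × (0.6300 + 0.3969 + 0.2500 + 0.1575) ≈ 15.216 × 1.4344 ≈ 21.826 mcg/mL.

21.8 mcg/mL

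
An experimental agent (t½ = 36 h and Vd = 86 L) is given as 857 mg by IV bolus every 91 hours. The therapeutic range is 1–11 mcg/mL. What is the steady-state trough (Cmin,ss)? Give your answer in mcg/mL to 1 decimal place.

k = ln2/t½ = ln2/36 ≈ 0.019254 h⁻¹; fraction remaining f = e^(−kτ) = e^(−0.019254×91) ≈ 0.1734.
Single-dose peak C₀ = D/Vd = 857/86 ≈ 9.965 mcg/mL.
Steady-state trough Cmin,ss = C₀·f/(1−f) ≈ 9.965 × 0.1734/0.8266 ≈ 2.090 mcg/mL.
Trough 2.1 mcg/mL vs MEC 1 mcg/mL: adequate.

2.1 mcg/mL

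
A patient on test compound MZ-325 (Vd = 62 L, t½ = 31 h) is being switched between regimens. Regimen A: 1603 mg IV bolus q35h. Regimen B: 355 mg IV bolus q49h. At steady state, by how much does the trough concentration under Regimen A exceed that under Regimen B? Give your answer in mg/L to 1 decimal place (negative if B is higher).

Regimen A: f = (1/2)^(35/31) ≈ 0.4572; Cmin,ss = (1603/62)·f/(1−f) ≈ 21.778 mg/L.
Regimen B: f = (1/2)^(49/31) ≈ 0.3343; Cmin,ss = (355/62)·f/(1−f) ≈ 2.875 mg/L.
Difference ≈ 21.778 − 2.875 ≈ 18.903 mg/L.

18.9 mg/L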